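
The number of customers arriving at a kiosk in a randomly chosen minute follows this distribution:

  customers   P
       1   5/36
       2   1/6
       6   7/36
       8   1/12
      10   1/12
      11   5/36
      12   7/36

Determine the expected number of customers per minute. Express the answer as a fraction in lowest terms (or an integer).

E[X] = (5/36)·1 + (1/6)·2 + (7/36)·6 + (1/12)·8 + (1/12)·10 + (5/36)·11 + (7/36)·12
     = 7

7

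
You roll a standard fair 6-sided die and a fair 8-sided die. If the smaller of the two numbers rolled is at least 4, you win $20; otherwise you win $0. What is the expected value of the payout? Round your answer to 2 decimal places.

E[payout] = (11/16)·0 + (5/16)·20 = 25/4
≈ $6.25

$6.25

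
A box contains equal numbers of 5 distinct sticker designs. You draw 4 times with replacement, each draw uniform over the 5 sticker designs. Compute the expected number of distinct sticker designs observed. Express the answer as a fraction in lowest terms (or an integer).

Let Xⱼ=1 if type j appears at least once. P(Xⱼ=1) = 1 − ((5−1)/5)^4 = 369/625.
E[#distinct] = 5·369/625 = 369/125.

369/125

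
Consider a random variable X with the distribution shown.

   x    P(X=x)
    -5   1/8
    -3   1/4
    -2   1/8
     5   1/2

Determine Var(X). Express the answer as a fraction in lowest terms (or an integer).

1127/64

E[X] = (1/8)·(-5) + (1/4)·(-3) + (1/8)·(-2) + (1/2)·5 = 7/8
E[X²] = (1/8)·25 + (1/4)·9 + (1/8)·4 + (1/2)·25 = 147/8
Var(X) = 147/8 − (7/8)² = 1127/64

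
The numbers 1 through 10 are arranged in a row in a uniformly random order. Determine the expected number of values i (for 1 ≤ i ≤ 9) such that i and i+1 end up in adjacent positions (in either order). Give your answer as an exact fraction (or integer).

For each i ∈ {1,…,9}, let Xᵢ = 1 if i and i+1 are adjacent. P(Xᵢ=1) = 2·(10−1)!/10! = 2/10.
By linearity, E[ΣXᵢ] = (9)·(2/10) = 9/5.

9/5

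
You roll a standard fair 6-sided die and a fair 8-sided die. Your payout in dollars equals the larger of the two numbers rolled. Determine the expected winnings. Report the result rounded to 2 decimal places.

$5.23

Distribution of the larger of the two numbers rolled: 1 w.p. 1/48, 2 w.p. 1/16, 3 w.p. 5/48, 4 w.p. 7/48, 5 w.p. 3/16, 6 w.p. 11/48, …
E[payout] = (1/48)·1 + (1/16)·2 + (5/48)·3 + (7/48)·4 + (3/16)·5 + (11/48)·6 + (1/8)·7 + (1/8)·8 = 251/48
≈ $5.23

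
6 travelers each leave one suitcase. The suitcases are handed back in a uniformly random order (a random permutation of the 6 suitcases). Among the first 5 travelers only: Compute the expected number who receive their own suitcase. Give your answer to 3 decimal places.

Let Xᵢ = 1 if person i gets their own suitcase. For each i, P(Xᵢ=1) = 1/6.
By linearity of expectation, E[X₁+…+X_5] = 5·(1/6) = 5/6.
≈ 0.833

0.833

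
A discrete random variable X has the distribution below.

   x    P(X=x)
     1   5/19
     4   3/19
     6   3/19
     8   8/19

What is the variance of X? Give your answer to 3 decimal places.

8.271

E[X] = (5/19)·1 + (3/19)·4 + (3/19)·6 + (8/19)·8 = 99/19
E[X²] = (5/19)·1 + (3/19)·16 + (3/19)·36 + (8/19)·64 = 673/19
Var(X) = 673/19 − (99/19)² = 2986/361 ≈ 8.271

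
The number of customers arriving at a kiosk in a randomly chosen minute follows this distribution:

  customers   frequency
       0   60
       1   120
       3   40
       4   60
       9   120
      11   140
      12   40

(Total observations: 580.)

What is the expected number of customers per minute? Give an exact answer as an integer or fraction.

Total = 580, so P(customers=0) = 60/580, etc.
E[X] = (3/29)·0 + (6/29)·1 + (2/29)·3 + (3/29)·4 + (6/29)·9 + (7/29)·11 + (2/29)·12
     = 179/29

179/29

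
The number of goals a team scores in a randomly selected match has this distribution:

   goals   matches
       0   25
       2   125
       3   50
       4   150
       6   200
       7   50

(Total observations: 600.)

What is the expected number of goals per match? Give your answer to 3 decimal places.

4.250

Total = 600, so P(goals=0) = 25/600, etc.
E[X] = (1/24)·0 + (5/24)·2 + (1/12)·3 + (1/4)·4 + (1/3)·6 + (1/12)·7
     = 17/4 ≈ 4.250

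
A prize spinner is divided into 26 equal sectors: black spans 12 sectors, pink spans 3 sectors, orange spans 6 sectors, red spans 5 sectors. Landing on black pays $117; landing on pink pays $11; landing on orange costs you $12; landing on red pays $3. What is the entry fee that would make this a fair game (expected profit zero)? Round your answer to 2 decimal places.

E[payout] = (12/26)·117 + (3/26)·11 + (6/26)·(-12) + (5/26)·3 = 690/13
Fair fee = E[payout] = 690/13 ≈ $53.08

$53.08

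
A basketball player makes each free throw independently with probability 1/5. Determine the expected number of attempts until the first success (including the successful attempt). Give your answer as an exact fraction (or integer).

5

For a geometric distribution, E[trials] = 1/p = 1/(1/5) = 5.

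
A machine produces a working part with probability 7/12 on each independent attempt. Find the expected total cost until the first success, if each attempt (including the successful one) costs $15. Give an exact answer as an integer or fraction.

180/7 dollars

E[#attempts] = 1/p = 12/7; E[cost] = 15·12/7 = 180/7.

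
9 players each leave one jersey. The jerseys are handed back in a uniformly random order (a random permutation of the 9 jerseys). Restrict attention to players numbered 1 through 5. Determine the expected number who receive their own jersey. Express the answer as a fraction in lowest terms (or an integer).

Let Xᵢ = 1 if person i gets their own jersey. For each i, P(Xᵢ=1) = 1/9.
By linearity of expectation, E[X₁+…+X_5] = 5·(1/9) = 5/9.

5/9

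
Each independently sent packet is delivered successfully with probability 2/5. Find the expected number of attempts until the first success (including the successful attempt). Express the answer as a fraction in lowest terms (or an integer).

5/2

For a geometric distribution, E[trials] = 1/p = 1/(2/5) = 5/2.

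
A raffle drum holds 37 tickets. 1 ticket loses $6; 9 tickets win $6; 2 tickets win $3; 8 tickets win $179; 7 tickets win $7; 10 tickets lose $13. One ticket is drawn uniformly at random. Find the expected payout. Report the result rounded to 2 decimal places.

E[payout] = (1/37)·(-6) + (9/37)·6 + (2/37)·3 + (8/37)·179 + (7/37)·7 + (10/37)·(-13) = 1405/37
≈ $37.97

$37.97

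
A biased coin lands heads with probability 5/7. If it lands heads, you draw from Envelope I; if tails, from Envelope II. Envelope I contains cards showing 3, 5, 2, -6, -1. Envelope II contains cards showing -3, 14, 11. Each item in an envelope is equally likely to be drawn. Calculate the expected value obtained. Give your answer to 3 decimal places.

E[X | Envelope I] = (3 + 5 + 2 − 6 − 1)/5 = 3/5
E[X | Envelope II] = (-3 + 14 + 11)/3 = 22/3
E[X] = (5/7)·3/5 + (2/7)·22/3 = 53/21 ≈ 2.524

2.524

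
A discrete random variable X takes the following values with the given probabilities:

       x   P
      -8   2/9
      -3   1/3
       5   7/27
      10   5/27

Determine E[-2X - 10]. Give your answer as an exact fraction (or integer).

-290/27

E[-2x-10] = (2/9)·6 + (1/3)·(-4) + (7/27)·(-20) + (5/27)·(-30)
     = -290/27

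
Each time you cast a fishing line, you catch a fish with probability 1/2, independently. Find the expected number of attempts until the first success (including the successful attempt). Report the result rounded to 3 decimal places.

For a geometric distribution, E[trials] = 1/p = 1/(1/2) = 2.
≈ 2.000

2.000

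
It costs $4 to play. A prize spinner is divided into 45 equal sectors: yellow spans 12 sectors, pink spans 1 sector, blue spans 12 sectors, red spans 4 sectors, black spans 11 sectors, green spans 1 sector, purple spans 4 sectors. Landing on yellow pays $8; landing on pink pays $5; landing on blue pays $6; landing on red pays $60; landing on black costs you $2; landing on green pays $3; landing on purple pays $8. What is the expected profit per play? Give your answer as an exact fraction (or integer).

E[payout] = (12/45)·8 + (1/45)·5 + (12/45)·6 + (4/45)·60 + (11/45)·(-2) + (1/45)·3 + (4/45)·8 = 142/15
Expected profit = 142/15 − 4 = 82/15

82/15 dollars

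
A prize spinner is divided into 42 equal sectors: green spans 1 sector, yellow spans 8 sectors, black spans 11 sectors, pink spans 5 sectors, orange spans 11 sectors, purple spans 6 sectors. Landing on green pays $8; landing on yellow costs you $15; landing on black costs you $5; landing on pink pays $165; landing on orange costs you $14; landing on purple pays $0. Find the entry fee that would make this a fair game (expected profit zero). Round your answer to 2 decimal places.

$12.00

E[payout] = (1/42)·8 + (8/42)·(-15) + (11/42)·(-5) + (5/42)·165 + (11/42)·(-14) + (6/42)·0 = 12
Fair fee = E[payout] = 12 ≈ $12.00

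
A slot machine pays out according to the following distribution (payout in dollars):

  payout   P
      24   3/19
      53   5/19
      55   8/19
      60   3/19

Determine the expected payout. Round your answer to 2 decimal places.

E[X] = (3/19)·24 + (5/19)·53 + (8/19)·55 + (3/19)·60
     = 957/19 ≈ 50.37

$50.37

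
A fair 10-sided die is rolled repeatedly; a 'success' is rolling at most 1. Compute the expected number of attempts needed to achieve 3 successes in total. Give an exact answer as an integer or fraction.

30

By linearity (sum of 3 independent geometric waits), E[trials] = 3/p = 3/(1/10) = 30.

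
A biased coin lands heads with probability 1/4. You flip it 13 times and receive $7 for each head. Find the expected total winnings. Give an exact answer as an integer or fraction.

91/4 dollars

E[#heads] = 13·1/4 = 13/4 (linearity over flips).
E[winnings] = 7·13/4 = 91/4.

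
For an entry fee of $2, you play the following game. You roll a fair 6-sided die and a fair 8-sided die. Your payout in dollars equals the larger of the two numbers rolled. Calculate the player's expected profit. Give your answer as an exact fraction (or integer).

155/48 dollars

Distribution of the larger of the two numbers rolled: 1 w.p. 1/48, 2 w.p. 1/16, 3 w.p. 5/48, 4 w.p. 7/48, 5 w.p. 3/16, 6 w.p. 11/48, …
E[payout] = (1/48)·1 + (1/16)·2 + (5/48)·3 + (7/48)·4 + (3/16)·5 + (11/48)·6 + (1/8)·7 + (1/8)·8 = 251/48
Expected profit = 251/48 − 2 = 155/48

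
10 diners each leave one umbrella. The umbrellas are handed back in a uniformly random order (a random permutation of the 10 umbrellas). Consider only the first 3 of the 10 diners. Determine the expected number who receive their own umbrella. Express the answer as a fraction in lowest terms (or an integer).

3/10

Let Xᵢ = 1 if person i gets their own umbrella. For each i, P(Xᵢ=1) = 1/10.
By linearity of expectation, E[X₁+…+X_3] = 3·(1/10) = 3/10.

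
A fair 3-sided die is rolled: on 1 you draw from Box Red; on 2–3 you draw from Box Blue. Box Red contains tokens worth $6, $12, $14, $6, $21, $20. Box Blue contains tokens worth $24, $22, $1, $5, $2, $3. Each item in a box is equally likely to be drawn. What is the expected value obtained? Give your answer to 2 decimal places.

$10.72

E[X | Box Red] = (6 + 12 + 14 + 6 + 21 + 20)/6 = 79/6
E[X | Box Blue] = (24 + 22 + 1 + 5 + 2 + 3)/6 = 19/2
E[X] = (1/3)·79/6 + (2/3)·19/2 = 193/18 ≈ 10.72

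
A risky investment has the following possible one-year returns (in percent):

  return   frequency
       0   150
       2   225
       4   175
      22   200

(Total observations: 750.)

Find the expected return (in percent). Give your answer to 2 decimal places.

7.40

Total = 750, so P(return=0) = 150/750, etc.
E[X] = (1/5)·0 + (3/10)·2 + (7/30)·4 + (4/15)·22
     = 37/5 ≈ 7.40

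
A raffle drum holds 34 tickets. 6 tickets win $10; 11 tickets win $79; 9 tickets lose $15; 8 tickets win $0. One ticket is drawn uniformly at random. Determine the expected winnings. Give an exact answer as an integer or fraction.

E[payout] = (6/34)·10 + (11/34)·79 + (9/34)·(-15) + (8/34)·0 = 397/17

397/17 dollars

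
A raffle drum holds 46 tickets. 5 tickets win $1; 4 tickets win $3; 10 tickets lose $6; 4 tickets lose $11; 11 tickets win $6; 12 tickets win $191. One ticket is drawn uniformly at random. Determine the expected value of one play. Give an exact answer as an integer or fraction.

2271/46 dollars

E[payout] = (5/46)·1 + (4/46)·3 + (10/46)·(-6) + (4/46)·(-11) + (11/46)·6 + (12/46)·191 = 2271/46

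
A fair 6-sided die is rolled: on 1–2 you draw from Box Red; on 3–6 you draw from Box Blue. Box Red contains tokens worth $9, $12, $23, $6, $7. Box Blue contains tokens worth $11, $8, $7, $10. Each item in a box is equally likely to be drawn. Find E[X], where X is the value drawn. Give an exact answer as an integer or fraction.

E[X | Box Red] = (9 + 12 + 23 + 6 + 7)/5 = 57/5
E[X | Box Blue] = (11 + 8 + 7 + 10)/4 = 9
E[X] = (1/3)·57/5 + (2/3)·9 = 49/5

49/5 dollars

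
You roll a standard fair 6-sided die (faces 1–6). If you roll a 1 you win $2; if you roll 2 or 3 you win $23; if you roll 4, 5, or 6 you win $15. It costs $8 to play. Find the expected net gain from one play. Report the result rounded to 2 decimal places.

$7.50

E[payout] = (1/6)·2 + (1/2)·15 + (1/3)·23 = 31/2
Expected profit = 31/2 − 8 = 15/2 ≈ $7.50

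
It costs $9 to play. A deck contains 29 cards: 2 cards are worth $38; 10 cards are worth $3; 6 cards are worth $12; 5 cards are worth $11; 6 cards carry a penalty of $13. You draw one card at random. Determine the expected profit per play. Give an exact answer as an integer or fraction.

E[payout] = (2/29)·38 + (10/29)·3 + (6/29)·12 + (5/29)·11 + (6/29)·(-13) = 155/29
Expected profit = 155/29 − 9 = -106/29

-106/29 dollars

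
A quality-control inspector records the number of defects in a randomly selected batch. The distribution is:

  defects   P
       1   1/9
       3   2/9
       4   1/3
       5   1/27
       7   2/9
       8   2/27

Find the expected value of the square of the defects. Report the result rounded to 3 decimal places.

24.000

E[X²] = (1/9)·1 + (2/9)·9 + (1/3)·16 + (1/27)·25 + (2/9)·49 + (2/27)·64
     = 24 ≈ 24.000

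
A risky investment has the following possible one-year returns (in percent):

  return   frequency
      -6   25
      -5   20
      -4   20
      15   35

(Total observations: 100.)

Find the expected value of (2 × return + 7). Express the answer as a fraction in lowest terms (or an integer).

109/10

Total = 100, so P(return=-6) = 25/100, etc.
E[2x+7] = (1/4)·(-5) + (1/5)·(-3) + (1/5)·(-1) + (7/20)·37
     = 109/10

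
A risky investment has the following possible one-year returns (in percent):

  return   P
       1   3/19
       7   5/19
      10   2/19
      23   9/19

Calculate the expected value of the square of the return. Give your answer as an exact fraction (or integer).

5209/19

E[X²] = (3/19)·1 + (5/19)·49 + (2/19)·100 + (9/19)·529
     = 5209/19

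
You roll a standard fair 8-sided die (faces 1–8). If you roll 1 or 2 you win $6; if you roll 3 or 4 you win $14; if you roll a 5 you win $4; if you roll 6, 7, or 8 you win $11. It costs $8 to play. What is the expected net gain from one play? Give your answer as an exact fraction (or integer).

E[payout] = (1/8)·4 + (1/4)·6 + (3/8)·11 + (1/4)·14 = 77/8
Expected profit = 77/8 − 8 = 13/8

13/8 dollars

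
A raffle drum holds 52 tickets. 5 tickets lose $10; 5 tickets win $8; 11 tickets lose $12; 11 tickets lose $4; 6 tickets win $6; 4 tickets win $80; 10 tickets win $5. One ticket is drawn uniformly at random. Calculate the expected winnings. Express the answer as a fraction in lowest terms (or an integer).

E[payout] = (5/52)·(-10) + (5/52)·8 + (11/52)·(-12) + (11/52)·(-4) + (6/52)·6 + (4/52)·80 + (10/52)·5 = 55/13

55/13 dollars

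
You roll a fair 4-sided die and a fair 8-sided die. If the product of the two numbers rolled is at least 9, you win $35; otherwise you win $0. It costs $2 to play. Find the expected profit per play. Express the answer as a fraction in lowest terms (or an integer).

E[payout] = (1/2)·0 + (1/2)·35 = 35/2
Expected profit = 35/2 − 2 = 31/2

31/2 dollars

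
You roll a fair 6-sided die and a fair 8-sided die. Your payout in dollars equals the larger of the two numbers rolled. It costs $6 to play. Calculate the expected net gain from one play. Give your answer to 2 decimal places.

-$0.77

Distribution of the larger of the two numbers rolled: 1 w.p. 1/48, 2 w.p. 1/16, 3 w.p. 5/48, 4 w.p. 7/48, 5 w.p. 3/16, 6 w.p. 11/48, …
E[payout] = (1/48)·1 + (1/16)·2 + (5/48)·3 + (7/48)·4 + (3/16)·5 + (11/48)·6 + (1/8)·7 + (1/8)·8 = 251/48
Expected profit = 251/48 − 6 = -37/48 ≈ -$0.77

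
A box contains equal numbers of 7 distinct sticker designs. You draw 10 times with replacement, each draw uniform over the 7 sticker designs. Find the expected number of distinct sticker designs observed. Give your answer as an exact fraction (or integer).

Let Xⱼ=1 if type j appears at least once. P(Xⱼ=1) = 1 − ((7−1)/7)^10 = 222009073/282475249.
E[#distinct] = 7·222009073/282475249 = 222009073/40353607.

222009073/40353607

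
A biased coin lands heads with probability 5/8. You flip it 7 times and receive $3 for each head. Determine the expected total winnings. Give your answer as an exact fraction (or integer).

E[#heads] = 7·5/8 = 35/8 (linearity over flips).
E[winnings] = 3·35/8 = 105/8.

105/8 dollars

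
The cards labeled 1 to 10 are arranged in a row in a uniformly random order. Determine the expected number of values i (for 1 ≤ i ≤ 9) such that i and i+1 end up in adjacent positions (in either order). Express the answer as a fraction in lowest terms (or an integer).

9/5

For each i ∈ {1,…,9}, let Xᵢ = 1 if i and i+1 are adjacent. P(Xᵢ=1) = 2·(10−1)!/10! = 2/10.
By linearity, E[ΣXᵢ] = (9)·(2/10) = 9/5.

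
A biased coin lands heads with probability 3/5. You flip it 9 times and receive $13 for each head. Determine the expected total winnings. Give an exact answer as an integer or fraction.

E[#heads] = 9·3/5 = 27/5 (linearity over flips).
E[winnings] = 13·27/5 = 351/5.

351/5 dollars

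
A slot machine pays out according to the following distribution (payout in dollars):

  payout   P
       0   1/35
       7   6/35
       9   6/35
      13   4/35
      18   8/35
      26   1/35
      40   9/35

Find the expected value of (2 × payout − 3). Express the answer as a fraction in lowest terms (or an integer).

E[2x-3] = (1/35)·(-3) + (6/35)·11 + (6/35)·15 + (4/35)·23 + (8/35)·33 + (1/35)·49 + (9/35)·77
     = 1251/35

1251/35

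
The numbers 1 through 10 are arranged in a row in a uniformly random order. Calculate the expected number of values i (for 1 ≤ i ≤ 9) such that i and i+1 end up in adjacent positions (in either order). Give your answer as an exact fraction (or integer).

9/5

For each i ∈ {1,…,9}, let Xᵢ = 1 if i and i+1 are adjacent. P(Xᵢ=1) = 2·(10−1)!/10! = 2/10.
By linearity, E[ΣXᵢ] = (9)·(2/10) = 9/5.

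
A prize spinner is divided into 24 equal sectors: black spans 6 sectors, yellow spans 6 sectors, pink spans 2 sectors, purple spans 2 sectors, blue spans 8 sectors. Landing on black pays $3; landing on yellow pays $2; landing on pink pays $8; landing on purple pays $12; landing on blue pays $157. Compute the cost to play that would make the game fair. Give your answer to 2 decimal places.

$55.25

E[payout] = (6/24)·3 + (6/24)·2 + (2/24)·8 + (2/24)·12 + (8/24)·157 = 221/4
Fair fee = E[payout] = 221/4 ≈ $55.25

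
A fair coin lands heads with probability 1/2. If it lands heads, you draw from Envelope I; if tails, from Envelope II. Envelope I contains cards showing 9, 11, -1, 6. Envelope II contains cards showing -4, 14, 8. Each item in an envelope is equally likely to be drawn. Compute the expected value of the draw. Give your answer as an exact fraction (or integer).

49/8

E[X | Envelope I] = (9 + 11 − 1 + 6)/4 = 25/4
E[X | Envelope II] = (-4 + 14 + 8)/3 = 6
E[X] = (1/2)·25/4 + (1/2)·6 = 49/8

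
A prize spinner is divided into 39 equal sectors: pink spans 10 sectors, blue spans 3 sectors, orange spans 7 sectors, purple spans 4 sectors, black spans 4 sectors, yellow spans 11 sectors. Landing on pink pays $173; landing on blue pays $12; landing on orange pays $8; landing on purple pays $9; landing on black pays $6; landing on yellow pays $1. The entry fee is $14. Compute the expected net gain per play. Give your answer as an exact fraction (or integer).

E[payout] = (10/39)·173 + (3/39)·12 + (7/39)·8 + (4/39)·9 + (4/39)·6 + (11/39)·1 = 631/13
Expected profit = 631/13 − 14 = 449/13

449/13 dollars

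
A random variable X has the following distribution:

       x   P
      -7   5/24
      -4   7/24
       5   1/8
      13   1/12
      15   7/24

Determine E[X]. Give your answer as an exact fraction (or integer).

83/24

E[X] = (5/24)·(-7) + (7/24)·(-4) + (1/8)·5 + (1/12)·13 + (7/24)·15
     = 83/24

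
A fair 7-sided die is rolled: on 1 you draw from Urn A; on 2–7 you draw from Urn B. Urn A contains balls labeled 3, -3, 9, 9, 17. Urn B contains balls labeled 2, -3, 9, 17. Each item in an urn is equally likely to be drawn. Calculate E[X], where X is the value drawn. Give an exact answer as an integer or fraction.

E[X | Urn A] = (3 − 3 + 9 + 9 + 17)/5 = 7
E[X | Urn B] = (2 − 3 + 9 + 17)/4 = 25/4
E[X] = (1/7)·7 + (6/7)·25/4 = 89/14

89/14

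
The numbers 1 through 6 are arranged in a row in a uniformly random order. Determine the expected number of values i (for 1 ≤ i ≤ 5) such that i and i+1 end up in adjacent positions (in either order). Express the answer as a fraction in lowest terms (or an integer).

5/3

For each i ∈ {1,…,5}, let Xᵢ = 1 if i and i+1 are adjacent. P(Xᵢ=1) = 2·(6−1)!/6! = 2/6.
By linearity, E[ΣXᵢ] = (5)·(2/6) = 5/3.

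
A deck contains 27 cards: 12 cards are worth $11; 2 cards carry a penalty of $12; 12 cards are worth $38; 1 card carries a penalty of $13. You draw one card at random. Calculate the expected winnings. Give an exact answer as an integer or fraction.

551/27 dollars

E[payout] = (12/27)·11 + (2/27)·(-12) + (12/27)·38 + (1/27)·(-13) = 551/27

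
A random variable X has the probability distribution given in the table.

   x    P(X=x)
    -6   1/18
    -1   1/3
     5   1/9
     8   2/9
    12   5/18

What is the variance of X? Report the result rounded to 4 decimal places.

34.3333

E[X] = (1/18)·(-6) + (1/3)·(-1) + (1/9)·5 + (2/9)·8 + (5/18)·12 = 5
E[X²] = (1/18)·36 + (1/3)·1 + (1/9)·25 + (2/9)·64 + (5/18)·144 = 178/3
Var(X) = 178/3 − (5)² = 103/3 ≈ 34.3333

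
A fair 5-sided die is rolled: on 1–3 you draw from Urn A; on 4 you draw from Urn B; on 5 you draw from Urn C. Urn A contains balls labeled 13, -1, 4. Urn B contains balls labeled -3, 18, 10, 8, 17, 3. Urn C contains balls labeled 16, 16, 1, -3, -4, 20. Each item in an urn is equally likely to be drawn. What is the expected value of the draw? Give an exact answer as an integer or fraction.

E[X | Urn A] = (13 − 1 + 4)/3 = 16/3
E[X | Urn B] = (-3 + 18 + 10 + 8 + 17 + 3)/6 = 53/6
E[X | Urn C] = (16 + 16 + 1 − 3 − 4 + 20)/6 = 23/3
E[X] = (3/5)·16/3 + (1/5)·53/6 + (1/5)·23/3 = 13/2

13/2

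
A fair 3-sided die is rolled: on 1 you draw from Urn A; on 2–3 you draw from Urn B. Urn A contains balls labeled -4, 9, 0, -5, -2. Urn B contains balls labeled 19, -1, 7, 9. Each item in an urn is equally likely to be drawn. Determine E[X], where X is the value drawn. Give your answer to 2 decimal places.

E[X | Urn A] = (-4 + 9 + 0 − 5 − 2)/5 = -2/5
E[X | Urn B] = (19 − 1 + 7 + 9)/4 = 17/2
E[X] = (1/3)·(-2/5) + (2/3)·17/2 = 83/15 ≈ 5.53

5.53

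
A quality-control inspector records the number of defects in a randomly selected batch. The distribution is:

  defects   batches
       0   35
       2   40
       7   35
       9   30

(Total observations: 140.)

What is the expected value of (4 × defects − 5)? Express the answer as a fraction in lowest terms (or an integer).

Total = 140, so P(defects=0) = 35/140, etc.
E[4x-5] = (1/4)·(-5) + (2/7)·3 + (1/4)·23 + (3/14)·31
     = 12

12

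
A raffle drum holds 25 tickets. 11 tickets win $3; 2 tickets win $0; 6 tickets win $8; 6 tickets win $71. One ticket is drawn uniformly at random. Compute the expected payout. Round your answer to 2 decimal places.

E[payout] = (11/25)·3 + (2/25)·0 + (6/25)·8 + (6/25)·71 = 507/25
≈ $20.28

$20.28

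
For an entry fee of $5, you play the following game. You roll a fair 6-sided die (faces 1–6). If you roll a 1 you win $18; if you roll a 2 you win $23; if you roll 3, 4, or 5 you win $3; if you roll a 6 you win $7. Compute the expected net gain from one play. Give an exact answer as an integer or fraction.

9/2 dollars

E[payout] = (1/2)·3 + (1/6)·7 + (1/6)·18 + (1/6)·23 = 19/2
Expected profit = 19/2 − 5 = 9/2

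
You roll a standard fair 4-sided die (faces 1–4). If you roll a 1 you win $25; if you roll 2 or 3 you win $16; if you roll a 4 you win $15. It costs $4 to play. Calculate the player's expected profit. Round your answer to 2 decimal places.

E[payout] = (1/4)·15 + (1/2)·16 + (1/4)·25 = 18
Expected profit = 18 − 4 = 14 ≈ $14.00

$14.00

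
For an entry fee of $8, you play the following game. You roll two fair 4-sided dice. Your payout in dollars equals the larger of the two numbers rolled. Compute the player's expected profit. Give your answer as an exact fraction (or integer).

-39/8 dollars

Distribution of the larger of the two numbers rolled: 1 w.p. 1/16, 2 w.p. 3/16, 3 w.p. 5/16, 4 w.p. 7/16
E[payout] = (1/16)·1 + (3/16)·2 + (5/16)·3 + (7/16)·4 = 25/8
Expected profit = 25/8 − 8 = -39/8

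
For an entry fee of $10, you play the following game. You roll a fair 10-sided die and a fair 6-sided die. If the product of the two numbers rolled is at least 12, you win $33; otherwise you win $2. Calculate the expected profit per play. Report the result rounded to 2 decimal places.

E[payout] = (23/60)·2 + (37/60)·33 = 1267/60
Expected profit = 1267/60 − 10 = 667/60 ≈ $11.12

$11.12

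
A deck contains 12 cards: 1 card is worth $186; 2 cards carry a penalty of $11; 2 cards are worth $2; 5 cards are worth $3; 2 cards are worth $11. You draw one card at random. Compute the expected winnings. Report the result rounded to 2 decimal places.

$17.08

E[payout] = (1/12)·186 + (2/12)·(-11) + (2/12)·2 + (5/12)·3 + (2/12)·11 = 205/12
≈ $17.08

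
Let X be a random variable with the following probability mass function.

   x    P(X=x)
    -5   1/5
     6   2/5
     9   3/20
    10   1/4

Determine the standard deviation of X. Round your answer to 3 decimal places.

5.384

E[X] = 21/4, E[X²] = 1131/20
Var(X) = E[X²] − (E[X])² = 1131/20 − 441/16 = 2319/80
SD(X) = √(2319/80) ≈ 5.384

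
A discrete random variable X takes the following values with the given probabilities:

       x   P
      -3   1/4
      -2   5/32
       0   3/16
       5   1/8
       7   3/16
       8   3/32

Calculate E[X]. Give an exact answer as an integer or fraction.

E[X] = (1/4)·(-3) + (5/32)·(-2) + (3/16)·0 + (1/8)·5 + (3/16)·7 + (3/32)·8
     = 13/8

13/8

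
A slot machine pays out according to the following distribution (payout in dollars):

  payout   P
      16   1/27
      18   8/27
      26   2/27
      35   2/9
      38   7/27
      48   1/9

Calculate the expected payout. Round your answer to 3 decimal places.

$30.815

E[X] = (1/27)·16 + (8/27)·18 + (2/27)·26 + (2/9)·35 + (7/27)·38 + (1/9)·48
     = 832/27 ≈ 30.815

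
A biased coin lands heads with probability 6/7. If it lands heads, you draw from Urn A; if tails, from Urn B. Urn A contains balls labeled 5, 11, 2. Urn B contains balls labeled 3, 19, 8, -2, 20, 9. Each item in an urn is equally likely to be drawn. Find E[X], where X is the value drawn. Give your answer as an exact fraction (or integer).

13/2

E[X | Urn A] = (5 + 11 + 2)/3 = 6
E[X | Urn B] = (3 + 19 + 8 − 2 + 20 + 9)/6 = 19/2
E[X] = (6/7)·6 + (1/7)·19/2 = 13/2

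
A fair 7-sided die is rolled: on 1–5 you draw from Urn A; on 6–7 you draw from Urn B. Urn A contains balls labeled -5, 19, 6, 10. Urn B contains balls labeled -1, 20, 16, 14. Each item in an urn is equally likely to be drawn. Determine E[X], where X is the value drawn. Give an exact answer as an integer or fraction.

E[X | Urn A] = (-5 + 19 + 6 + 10)/4 = 15/2
E[X | Urn B] = (-1 + 20 + 16 + 14)/4 = 49/4
E[X] = (5/7)·15/2 + (2/7)·49/4 = 62/7

62/7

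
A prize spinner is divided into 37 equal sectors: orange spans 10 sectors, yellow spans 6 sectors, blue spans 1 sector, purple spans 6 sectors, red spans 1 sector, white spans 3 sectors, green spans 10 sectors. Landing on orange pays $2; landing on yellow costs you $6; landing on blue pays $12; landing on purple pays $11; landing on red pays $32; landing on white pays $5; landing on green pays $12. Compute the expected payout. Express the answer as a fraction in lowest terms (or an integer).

229/37 dollars

E[payout] = (10/37)·2 + (6/37)·(-6) + (1/37)·12 + (6/37)·11 + (1/37)·32 + (3/37)·5 + (10/37)·12 = 229/37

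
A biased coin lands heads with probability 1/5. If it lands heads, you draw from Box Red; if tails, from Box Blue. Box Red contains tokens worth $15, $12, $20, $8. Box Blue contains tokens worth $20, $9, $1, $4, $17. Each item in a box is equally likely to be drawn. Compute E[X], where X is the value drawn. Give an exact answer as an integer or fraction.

1091/100 dollars

E[X | Box Red] = (15 + 12 + 20 + 8)/4 = 55/4
E[X | Box Blue] = (20 + 9 + 1 + 4 + 17)/5 = 51/5
E[X] = (1/5)·55/4 + (4/5)·51/5 = 1091/100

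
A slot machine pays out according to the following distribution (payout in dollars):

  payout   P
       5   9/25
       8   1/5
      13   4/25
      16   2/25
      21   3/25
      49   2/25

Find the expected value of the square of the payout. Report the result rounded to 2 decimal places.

314.32

E[X²] = (9/25)·25 + (1/5)·64 + (4/25)·169 + (2/25)·256 + (3/25)·441 + (2/25)·2401
     = 7858/25 ≈ 314.32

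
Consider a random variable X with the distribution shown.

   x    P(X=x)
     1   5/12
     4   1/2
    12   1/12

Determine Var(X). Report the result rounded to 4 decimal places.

8.7431

E[X] = (5/12)·1 + (1/2)·4 + (1/12)·12 = 41/12
E[X²] = (5/12)·1 + (1/2)·16 + (1/12)·144 = 245/12
Var(X) = 245/12 − (41/12)² = 1259/144 ≈ 8.7431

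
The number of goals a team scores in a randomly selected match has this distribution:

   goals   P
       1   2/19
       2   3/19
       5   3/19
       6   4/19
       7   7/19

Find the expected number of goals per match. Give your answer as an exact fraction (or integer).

96/19

E[X] = (2/19)·1 + (3/19)·2 + (3/19)·5 + (4/19)·6 + (7/19)·7
     = 96/19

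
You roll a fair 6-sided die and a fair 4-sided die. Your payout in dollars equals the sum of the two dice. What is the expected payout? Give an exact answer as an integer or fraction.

$6

Distribution of the sum of the two dice: 2 w.p. 1/24, 3 w.p. 1/12, 4 w.p. 1/8, 5 w.p. 1/6, 6 w.p. 1/6, 7 w.p. 1/6, …
E[payout] = (1/24)·2 + (1/12)·3 + (1/8)·4 + (1/6)·5 + (1/6)·6 + (1/6)·7 + (1/8)·8 + (1/12)·9 + (1/24)·10 = 6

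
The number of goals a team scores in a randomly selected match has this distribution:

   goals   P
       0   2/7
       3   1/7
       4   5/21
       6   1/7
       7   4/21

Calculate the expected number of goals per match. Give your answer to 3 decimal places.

E[X] = (2/7)·0 + (1/7)·3 + (5/21)·4 + (1/7)·6 + (4/21)·7
     = 25/7 ≈ 3.571

3.571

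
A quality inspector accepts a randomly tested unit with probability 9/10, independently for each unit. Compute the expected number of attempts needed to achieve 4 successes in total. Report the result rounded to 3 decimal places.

4.444

By linearity (sum of 4 independent geometric waits), E[trials] = 4/p = 4/(9/10) = 40/9.
≈ 4.444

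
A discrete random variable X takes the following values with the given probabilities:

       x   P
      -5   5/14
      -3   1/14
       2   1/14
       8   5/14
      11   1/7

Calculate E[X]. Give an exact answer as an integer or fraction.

E[X] = (5/14)·(-5) + (1/14)·(-3) + (1/14)·2 + (5/14)·8 + (1/7)·11
     = 18/7

18/7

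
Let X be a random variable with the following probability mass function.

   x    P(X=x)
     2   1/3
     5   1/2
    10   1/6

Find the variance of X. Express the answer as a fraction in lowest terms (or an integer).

257/36

E[X] = (1/3)·2 + (1/2)·5 + (1/6)·10 = 29/6
E[X²] = (1/3)·4 + (1/2)·25 + (1/6)·100 = 61/2
Var(X) = 61/2 − (29/6)² = 257/36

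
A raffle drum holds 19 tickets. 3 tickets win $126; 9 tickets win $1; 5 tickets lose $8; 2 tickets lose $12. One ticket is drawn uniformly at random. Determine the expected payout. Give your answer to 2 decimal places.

E[payout] = (3/19)·126 + (9/19)·1 + (5/19)·(-8) + (2/19)·(-12) = 17
≈ $17.00

$17.00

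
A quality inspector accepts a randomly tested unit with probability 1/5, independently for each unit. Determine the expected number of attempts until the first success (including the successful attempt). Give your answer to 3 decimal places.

For a geometric distribution, E[trials] = 1/p = 1/(1/5) = 5.
≈ 5.000

5.000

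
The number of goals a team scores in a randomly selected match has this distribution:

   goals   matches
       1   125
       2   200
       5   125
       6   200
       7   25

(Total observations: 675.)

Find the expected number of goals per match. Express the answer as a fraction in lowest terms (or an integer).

Total = 675, so P(goals=1) = 125/675, etc.
E[X] = (5/27)·1 + (8/27)·2 + (5/27)·5 + (8/27)·6 + (1/27)·7
     = 101/27

101/27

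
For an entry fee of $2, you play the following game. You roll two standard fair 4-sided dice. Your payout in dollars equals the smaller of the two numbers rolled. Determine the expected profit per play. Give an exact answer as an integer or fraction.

-1/8 dollars

Distribution of the smaller of the two numbers rolled: 1 w.p. 7/16, 2 w.p. 5/16, 3 w.p. 3/16, 4 w.p. 1/16
E[payout] = (7/16)·1 + (5/16)·2 + (3/16)·3 + (1/16)·4 = 15/8
Expected profit = 15/8 − 2 = -1/8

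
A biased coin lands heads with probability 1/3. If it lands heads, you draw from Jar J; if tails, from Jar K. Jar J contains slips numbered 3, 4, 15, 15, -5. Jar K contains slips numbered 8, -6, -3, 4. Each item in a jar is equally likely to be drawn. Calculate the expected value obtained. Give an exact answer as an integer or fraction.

79/30

E[X | Jar J] = (3 + 4 + 15 + 15 − 5)/5 = 32/5
E[X | Jar K] = (8 − 6 − 3 + 4)/4 = 3/4
E[X] = (1/3)·32/5 + (2/3)·3/4 = 79/30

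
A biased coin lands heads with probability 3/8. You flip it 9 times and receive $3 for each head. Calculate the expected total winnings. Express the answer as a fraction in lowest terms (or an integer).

E[#heads] = 9·3/8 = 27/8 (linearity over flips).
E[winnings] = 3·27/8 = 81/8.

81/8 dollars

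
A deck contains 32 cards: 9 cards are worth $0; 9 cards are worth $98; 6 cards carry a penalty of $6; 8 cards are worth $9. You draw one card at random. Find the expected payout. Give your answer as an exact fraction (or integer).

459/16 dollars

E[payout] = (9/32)·0 + (9/32)·98 + (6/32)·(-6) + (8/32)·9 = 459/16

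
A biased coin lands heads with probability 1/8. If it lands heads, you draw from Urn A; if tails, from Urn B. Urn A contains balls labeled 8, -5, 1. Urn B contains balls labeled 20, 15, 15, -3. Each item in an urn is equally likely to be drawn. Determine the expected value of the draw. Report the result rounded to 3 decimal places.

E[X | Urn A] = (8 − 5 + 1)/3 = 4/3
E[X | Urn B] = (20 + 15 + 15 − 3)/4 = 47/4
E[X] = (1/8)·4/3 + (7/8)·47/4 = 1003/96 ≈ 10.448

10.448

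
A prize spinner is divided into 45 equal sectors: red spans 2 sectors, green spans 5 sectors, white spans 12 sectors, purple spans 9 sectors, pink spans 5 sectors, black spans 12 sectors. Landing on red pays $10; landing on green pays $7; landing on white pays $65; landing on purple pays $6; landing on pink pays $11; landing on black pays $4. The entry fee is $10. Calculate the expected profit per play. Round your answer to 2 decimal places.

$12.04

E[payout] = (2/45)·10 + (5/45)·7 + (12/45)·65 + (9/45)·6 + (5/45)·11 + (12/45)·4 = 992/45
Expected profit = 992/45 − 10 = 542/45 ≈ $12.04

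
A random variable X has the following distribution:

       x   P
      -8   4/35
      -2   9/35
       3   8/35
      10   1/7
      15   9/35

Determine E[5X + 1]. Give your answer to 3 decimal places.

E[5x+1] = (4/35)·(-39) + (9/35)·(-9) + (8/35)·16 + (1/7)·51 + (9/35)·76
     = 166/7 ≈ 23.714

23.714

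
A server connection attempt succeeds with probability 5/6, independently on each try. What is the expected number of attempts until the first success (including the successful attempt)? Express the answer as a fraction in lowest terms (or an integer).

6/5

For a geometric distribution, E[trials] = 1/p = 1/(5/6) = 6/5.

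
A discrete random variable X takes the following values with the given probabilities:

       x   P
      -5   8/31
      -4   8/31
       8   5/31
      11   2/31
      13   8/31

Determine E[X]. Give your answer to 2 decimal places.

E[X] = (8/31)·(-5) + (8/31)·(-4) + (5/31)·8 + (2/31)·11 + (8/31)·13
     = 94/31 ≈ 3.03

3.03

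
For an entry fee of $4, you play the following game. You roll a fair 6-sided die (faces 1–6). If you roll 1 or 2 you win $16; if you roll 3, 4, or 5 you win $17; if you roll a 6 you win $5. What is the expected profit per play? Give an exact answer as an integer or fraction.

32/3 dollars

E[payout] = (1/6)·5 + (1/3)·16 + (1/2)·17 = 44/3
Expected profit = 44/3 − 4 = 32/3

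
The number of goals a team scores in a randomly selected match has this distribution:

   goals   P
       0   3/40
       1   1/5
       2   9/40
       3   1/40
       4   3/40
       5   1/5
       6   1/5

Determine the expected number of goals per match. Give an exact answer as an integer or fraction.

129/40

E[X] = (3/40)·0 + (1/5)·1 + (9/40)·2 + (1/40)·3 + (3/40)·4 + (1/5)·5 + (1/5)·6
     = 129/40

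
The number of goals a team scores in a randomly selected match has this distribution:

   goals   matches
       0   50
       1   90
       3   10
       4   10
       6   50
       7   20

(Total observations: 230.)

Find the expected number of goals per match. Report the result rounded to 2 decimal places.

Total = 230, so P(goals=0) = 50/230, etc.
E[X] = (5/23)·0 + (9/23)·1 + (1/23)·3 + (1/23)·4 + (5/23)·6 + (2/23)·7
     = 60/23 ≈ 2.61

2.61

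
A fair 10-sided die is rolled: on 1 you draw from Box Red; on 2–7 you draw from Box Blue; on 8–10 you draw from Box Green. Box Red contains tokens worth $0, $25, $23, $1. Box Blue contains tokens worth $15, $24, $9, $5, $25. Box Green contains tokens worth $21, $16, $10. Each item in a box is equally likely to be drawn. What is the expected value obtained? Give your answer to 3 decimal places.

$15.285

E[X | Box Red] = (0 + 25 + 23 + 1)/4 = 49/4
E[X | Box Blue] = (15 + 24 + 9 + 5 + 25)/5 = 78/5
E[X | Box Green] = (21 + 16 + 10)/3 = 47/3
E[X] = (1/10)·49/4 + (3/5)·78/5 + (3/10)·47/3 = 3057/200 ≈ 15.285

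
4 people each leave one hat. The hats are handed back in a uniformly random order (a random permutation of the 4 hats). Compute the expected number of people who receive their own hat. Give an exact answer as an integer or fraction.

Let Xᵢ = 1 if person i gets their own hat. For each i, P(Xᵢ=1) = 1/4.
By linearity of expectation, E[X₁+…+X_4] = 4·(1/4) = 1.

1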